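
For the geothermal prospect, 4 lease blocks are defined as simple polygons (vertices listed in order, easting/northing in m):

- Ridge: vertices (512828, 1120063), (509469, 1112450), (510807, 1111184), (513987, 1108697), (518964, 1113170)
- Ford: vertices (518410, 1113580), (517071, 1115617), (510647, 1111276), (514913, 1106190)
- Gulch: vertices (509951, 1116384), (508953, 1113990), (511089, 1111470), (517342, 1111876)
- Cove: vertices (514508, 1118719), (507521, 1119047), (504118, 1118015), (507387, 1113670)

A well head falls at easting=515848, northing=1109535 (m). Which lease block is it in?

Cast a ray rightward from (515848, 1109535). For each polygon, the edges (by vertex number in listed order) whose endpoints lie on opposite sides of northing = 1109535, where each meets that height, and whether that is right or left of the point:
Ridge: 3–4 at easting≈512915.5 (left), 4–5 at easting≈514919.4 (left) → 0 crossings.
Ford: 3–4 at easting≈512107.3 (left), 4–1 at easting≈516495.9 (right) → 1 crossing.
Gulch: no edge straddles that height → 0 crossings.
Cove: no edge straddles that height → 0 crossings.
Only Ford has an odd count, so the point is inside Ford.

Ford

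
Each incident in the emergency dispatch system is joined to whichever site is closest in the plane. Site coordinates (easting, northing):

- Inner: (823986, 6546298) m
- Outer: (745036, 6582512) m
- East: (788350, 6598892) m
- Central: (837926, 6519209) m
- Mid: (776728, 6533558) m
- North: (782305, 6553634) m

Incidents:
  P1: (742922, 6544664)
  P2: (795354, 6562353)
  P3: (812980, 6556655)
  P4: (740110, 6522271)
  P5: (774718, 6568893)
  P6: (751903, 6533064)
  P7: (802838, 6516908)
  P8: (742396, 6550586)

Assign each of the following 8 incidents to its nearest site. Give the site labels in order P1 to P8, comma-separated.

Mid, North, Inner, Mid, North, Mid, Mid, Outer

P1 → Mid (d²=1266188872.00)
P2 → North (d²=246297362.00)
P3 → Inner (d²=228399485.00)
P4 → Mid (d²=1468274293.00)
P5 → North (d²=290399650.00)
P6 → Mid (d²=616524661.00)
P7 → Mid (d²=958954600.00)
P8 → Outer (d²=1026239076.00)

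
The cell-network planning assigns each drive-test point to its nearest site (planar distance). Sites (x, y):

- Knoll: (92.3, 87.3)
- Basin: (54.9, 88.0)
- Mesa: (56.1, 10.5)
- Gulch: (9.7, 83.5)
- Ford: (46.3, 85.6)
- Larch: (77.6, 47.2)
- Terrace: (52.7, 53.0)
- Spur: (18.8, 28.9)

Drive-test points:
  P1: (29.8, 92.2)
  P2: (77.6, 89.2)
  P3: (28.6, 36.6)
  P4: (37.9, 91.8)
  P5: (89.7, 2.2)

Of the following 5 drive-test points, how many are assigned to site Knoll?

1

P1 → Ford
P2 → Knoll
P3 → Spur
P4 → Ford
P5 → Mesa
1 of the 5 goes to Knoll.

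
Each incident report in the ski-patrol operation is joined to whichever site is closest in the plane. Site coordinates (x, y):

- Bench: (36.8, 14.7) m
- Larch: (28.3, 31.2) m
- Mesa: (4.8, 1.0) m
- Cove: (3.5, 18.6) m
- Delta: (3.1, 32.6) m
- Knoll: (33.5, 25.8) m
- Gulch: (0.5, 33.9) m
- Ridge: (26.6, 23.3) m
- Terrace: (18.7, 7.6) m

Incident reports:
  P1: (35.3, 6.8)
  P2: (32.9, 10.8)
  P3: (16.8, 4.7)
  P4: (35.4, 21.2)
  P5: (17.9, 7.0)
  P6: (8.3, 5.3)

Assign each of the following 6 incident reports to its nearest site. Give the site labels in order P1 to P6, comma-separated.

P1 → Bench (d²=64.66)
P2 → Bench (d²=30.42)
P3 → Terrace (d²=12.02)
P4 → Knoll (d²=24.77)
P5 → Terrace (d²=1.00)
P6 → Mesa (d²=30.74)

Bench, Bench, Terrace, Knoll, Terrace, Mesa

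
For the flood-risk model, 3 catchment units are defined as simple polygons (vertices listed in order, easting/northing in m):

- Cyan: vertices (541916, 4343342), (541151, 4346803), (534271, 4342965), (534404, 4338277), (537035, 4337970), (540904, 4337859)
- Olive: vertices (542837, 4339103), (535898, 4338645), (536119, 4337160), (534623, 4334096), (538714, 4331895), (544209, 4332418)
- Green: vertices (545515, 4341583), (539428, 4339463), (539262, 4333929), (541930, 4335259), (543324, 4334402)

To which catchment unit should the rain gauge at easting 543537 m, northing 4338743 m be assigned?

Green

Cast a ray rightward from (543537, 4338743). For each polygon, the edges (by vertex number in listed order) whose endpoints lie on opposite sides of northing = 4338743, where each meets that height, and whether that is right or left of the point:
Cyan: 3–4 at easting≈534390.8 (left), 6–1 at easting≈541067.2 (left) → 0 crossings.
Olive: 1–2 at easting≈537382.8 (left), 6–1 at easting≈542910.9 (left) → 0 crossings.
Green: 2–3 at easting≈539406.4 (left), 5–1 at easting≈544648.5 (right) → 1 crossing.
Only Green has an odd count, so the point is inside Green.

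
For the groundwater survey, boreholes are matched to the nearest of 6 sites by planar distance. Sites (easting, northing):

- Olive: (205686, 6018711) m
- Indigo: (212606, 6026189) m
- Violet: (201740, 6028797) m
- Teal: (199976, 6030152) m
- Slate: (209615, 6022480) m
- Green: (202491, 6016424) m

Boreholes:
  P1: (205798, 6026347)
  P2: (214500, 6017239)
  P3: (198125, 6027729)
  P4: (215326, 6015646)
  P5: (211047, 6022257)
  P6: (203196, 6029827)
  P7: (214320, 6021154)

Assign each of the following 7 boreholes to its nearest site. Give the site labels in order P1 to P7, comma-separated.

P1 → Violet (d²=22469864.00)
P2 → Slate (d²=51331306.00)
P3 → Teal (d²=9297130.00)
P4 → Slate (d²=79319077.00)
P5 → Slate (d²=2100353.00)
P6 → Violet (d²=3180836.00)
P7 → Slate (d²=23895301.00)

Violet, Slate, Teal, Slate, Slate, Violet, Slate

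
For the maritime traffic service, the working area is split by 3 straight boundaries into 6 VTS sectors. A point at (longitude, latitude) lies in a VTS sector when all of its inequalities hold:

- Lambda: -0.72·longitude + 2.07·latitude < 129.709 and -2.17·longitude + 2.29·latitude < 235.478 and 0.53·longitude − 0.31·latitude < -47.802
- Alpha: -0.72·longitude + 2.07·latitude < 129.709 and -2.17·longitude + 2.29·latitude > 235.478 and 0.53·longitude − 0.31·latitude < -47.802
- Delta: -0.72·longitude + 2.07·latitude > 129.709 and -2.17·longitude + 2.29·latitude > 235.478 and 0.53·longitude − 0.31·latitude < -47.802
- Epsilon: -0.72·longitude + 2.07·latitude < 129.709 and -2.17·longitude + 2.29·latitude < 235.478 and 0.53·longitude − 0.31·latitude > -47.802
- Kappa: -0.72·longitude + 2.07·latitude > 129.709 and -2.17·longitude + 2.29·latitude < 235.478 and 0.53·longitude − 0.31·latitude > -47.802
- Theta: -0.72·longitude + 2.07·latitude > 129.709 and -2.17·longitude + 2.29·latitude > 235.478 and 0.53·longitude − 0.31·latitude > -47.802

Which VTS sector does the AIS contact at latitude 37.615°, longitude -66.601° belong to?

Epsilon

-0.72·-66.601 + 2.07·37.615 = 125.816, which is < 129.709
-2.17·-66.601 + 2.29·37.615 = 230.663, which is < 235.478
0.53·-66.601 − 0.31·37.615 = -46.959, which is > -47.802
This sign pattern matches Epsilon.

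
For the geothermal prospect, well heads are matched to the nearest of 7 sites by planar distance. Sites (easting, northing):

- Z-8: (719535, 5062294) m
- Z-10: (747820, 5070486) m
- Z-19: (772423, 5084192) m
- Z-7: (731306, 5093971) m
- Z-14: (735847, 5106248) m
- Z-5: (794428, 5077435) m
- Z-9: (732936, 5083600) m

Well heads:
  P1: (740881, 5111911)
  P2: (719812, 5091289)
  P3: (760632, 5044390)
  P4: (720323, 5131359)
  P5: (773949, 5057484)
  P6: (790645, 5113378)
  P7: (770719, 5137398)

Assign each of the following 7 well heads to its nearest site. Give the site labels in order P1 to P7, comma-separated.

P1 → Z-14 (d²=57410725.00)
P2 → Z-7 (d²=139305160.00)
P3 → Z-10 (d²=845148560.00)
P4 → Z-14 (d²=871556897.00)
P5 → Z-19 (d²=715645940.00)
P6 → Z-19 (d²=1183863880.00)
P7 → Z-14 (d²=2186378884.00)

Z-14, Z-7, Z-10, Z-14, Z-19, Z-19, Z-14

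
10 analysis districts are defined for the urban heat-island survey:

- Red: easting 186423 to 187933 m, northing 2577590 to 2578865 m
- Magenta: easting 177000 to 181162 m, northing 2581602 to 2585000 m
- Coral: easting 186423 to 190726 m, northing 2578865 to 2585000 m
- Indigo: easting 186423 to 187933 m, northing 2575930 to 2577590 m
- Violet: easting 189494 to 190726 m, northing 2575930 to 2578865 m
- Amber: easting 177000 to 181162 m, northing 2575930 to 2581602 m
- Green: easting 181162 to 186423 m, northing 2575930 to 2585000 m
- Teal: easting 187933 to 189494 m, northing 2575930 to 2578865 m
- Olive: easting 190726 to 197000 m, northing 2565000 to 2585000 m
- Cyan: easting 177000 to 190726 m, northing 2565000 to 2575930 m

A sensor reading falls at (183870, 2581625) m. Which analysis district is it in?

Green

The point has easting = 183870 and northing = 2581625.
Only Green satisfies 181162 ≤ easting ≤ 186423 and 2575930 ≤ northing ≤ 2585000.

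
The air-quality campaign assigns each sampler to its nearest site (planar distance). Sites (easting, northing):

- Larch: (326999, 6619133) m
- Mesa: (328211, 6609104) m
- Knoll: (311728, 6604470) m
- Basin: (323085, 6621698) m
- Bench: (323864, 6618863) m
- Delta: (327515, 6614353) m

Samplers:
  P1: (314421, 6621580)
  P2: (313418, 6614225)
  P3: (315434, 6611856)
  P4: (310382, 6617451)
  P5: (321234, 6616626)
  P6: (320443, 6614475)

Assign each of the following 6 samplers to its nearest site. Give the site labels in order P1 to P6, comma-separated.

Basin, Knoll, Knoll, Knoll, Bench, Bench

P1 → Basin (d²=75078820.00)
P2 → Knoll (d²=98016125.00)
P3 → Knoll (d²=68287432.00)
P4 → Knoll (d²=170318077.00)
P5 → Bench (d²=11921069.00)
P6 → Bench (d²=30957785.00)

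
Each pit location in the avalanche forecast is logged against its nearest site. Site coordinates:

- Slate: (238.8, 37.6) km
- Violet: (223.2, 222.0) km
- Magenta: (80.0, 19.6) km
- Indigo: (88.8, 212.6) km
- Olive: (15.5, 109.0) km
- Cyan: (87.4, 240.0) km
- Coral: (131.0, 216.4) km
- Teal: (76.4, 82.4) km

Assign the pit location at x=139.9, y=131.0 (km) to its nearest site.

Teal

Squared distances to each site:
Slate: 18504.770; Violet: 15219.890; Magenta: 15997.970; Indigo: 9269.770; Olive: 15959.360; Cyan: 14637.250; Coral: 7372.370; Teal: 6394.210.
Minimum at Teal.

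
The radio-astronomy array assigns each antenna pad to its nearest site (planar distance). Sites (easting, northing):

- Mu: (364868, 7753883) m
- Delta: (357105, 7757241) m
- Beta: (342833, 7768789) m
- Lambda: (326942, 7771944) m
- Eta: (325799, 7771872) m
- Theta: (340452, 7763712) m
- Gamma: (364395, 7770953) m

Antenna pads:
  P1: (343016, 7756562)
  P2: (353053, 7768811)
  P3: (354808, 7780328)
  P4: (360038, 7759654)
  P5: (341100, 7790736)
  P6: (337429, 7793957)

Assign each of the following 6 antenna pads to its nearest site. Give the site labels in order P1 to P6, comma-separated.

P1 → Theta (d²=57696596.00)
P2 → Beta (d²=104448884.00)
P3 → Gamma (d²=179801194.00)
P4 → Delta (d²=14425058.00)
P5 → Beta (d²=484674098.00)
P6 → Lambda (d²=594549338.00)

Theta, Beta, Gamma, Delta, Beta, Lambda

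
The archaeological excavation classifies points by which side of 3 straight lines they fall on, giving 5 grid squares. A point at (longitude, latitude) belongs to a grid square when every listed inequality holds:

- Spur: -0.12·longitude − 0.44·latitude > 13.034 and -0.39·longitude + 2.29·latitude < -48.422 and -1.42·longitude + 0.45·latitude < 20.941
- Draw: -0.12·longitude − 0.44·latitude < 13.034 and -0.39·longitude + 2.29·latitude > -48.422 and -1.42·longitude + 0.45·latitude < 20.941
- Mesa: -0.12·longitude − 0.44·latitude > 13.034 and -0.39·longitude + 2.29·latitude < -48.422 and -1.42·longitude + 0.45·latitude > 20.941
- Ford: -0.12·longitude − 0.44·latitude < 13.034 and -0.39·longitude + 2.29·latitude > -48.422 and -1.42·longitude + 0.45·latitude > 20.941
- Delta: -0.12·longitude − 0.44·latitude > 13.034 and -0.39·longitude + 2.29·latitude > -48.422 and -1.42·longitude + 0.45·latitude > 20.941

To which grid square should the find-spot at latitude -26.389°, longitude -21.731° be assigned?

Spur

-0.12·-21.731 − 0.44·-26.389 = 14.219, which is > 13.034
-0.39·-21.731 + 2.29·-26.389 = -51.956, which is < -48.422
-1.42·-21.731 + 0.45·-26.389 = 18.983, which is < 20.941
This sign pattern matches Spur.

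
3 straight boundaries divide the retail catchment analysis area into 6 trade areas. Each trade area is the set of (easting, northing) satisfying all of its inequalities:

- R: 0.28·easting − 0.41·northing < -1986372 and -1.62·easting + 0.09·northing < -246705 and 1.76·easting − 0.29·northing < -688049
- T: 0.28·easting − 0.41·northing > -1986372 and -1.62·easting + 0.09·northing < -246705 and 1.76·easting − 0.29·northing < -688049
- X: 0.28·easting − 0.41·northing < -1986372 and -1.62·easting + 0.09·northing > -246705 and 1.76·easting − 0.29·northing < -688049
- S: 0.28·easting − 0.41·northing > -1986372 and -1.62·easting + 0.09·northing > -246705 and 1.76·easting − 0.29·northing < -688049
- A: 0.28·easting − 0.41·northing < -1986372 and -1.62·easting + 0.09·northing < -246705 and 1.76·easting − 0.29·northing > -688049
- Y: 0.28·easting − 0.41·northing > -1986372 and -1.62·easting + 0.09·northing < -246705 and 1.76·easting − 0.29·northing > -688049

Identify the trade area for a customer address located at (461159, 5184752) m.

R

0.28·461159 − 0.41·5184752 = -1996623.800, which is < -1986372
-1.62·461159 + 0.09·5184752 = -280449.900, which is < -246705
1.76·461159 − 0.29·5184752 = -691938.240, which is < -688049
This sign pattern matches R.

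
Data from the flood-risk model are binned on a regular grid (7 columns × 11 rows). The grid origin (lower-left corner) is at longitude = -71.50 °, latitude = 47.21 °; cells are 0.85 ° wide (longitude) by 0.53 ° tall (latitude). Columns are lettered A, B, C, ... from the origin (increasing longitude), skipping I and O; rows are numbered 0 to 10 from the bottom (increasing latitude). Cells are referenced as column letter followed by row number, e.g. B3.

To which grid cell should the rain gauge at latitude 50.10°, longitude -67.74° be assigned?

Column index: ⌊(-67.74 − -71.50) / 0.85⌋ = ⌊4.424⌋ = 4 → column E
Row offset from origin: ⌊(50.10 − 47.21) / 0.53⌋ = ⌊5.453⌋ = 5 → row 5

E5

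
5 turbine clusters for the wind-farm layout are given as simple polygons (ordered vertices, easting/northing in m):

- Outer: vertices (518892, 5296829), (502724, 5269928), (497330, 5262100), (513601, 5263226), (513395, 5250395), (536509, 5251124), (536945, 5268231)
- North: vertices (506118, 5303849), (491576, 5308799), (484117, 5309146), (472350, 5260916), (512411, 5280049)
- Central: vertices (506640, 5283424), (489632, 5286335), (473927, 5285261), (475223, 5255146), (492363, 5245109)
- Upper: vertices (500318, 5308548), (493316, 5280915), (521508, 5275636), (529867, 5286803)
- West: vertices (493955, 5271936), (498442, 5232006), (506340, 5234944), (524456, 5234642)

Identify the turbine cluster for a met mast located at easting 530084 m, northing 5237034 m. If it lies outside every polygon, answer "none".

none

Cast a ray rightward from (530084, 5237034). For each polygon, the edges (by vertex number in listed order) whose endpoints lie on opposite sides of northing = 5237034, where each meets that height, and whether that is right or left of the point:
Outer: no edge straddles that height → 0 crossings.
North: no edge straddles that height → 0 crossings.
Central: no edge straddles that height → 0 crossings.
Upper: no edge straddles that height → 0 crossings.
West: 1–2 at easting≈497877.0 (left), 4–1 at easting≈522499.7 (left) → 0 crossings.
All counts are even, so the point lies outside every listed polygon.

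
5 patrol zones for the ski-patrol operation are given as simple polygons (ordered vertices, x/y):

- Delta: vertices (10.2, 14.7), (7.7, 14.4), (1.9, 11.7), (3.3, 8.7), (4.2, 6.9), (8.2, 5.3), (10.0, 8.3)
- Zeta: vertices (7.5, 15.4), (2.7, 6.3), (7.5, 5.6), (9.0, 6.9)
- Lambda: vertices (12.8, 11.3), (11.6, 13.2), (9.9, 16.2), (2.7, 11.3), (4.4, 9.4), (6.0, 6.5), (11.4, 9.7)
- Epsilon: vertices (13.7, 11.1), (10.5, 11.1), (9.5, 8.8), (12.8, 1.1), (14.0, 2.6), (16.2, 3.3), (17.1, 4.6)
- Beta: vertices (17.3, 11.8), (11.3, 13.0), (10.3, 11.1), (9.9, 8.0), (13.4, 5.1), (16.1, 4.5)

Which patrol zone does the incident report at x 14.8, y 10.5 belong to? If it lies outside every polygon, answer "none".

Cast a ray rightward from (14.8, 10.5). For each polygon, the edges (by vertex number in listed order) whose endpoints lie on opposite sides of y = 10.5, where each meets that height, and whether that is right or left of the point:
Delta: 3–4 at x≈2.46 (left), 7–1 at x≈10.07 (left) → 0 crossings.
Zeta: 1–2 at x≈4.92 (left), 4–1 at x≈8.36 (left) → 0 crossings.
Lambda: 4–5 at x≈3.42 (left), 7–1 at x≈12.10 (left) → 0 crossings.
Epsilon: 2–3 at x≈10.24 (left), 7–1 at x≈14.01 (left) → 0 crossings.
Beta: 3–4 at x≈10.22 (left), 6–1 at x≈17.09 (right) → 1 crossing.
Only Beta has an odd count, so the point is inside Beta.

Beta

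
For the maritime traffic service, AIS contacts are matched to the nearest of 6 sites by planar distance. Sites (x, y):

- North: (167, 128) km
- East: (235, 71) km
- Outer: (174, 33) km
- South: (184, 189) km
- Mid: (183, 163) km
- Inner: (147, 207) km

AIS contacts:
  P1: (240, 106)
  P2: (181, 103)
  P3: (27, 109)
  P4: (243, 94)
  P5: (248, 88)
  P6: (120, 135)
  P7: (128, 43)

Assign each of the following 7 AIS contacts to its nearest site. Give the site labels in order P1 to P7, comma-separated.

East, North, North, East, East, North, Outer

P1 → East (d²=1250.00)
P2 → North (d²=821.00)
P3 → North (d²=19961.00)
P4 → East (d²=593.00)
P5 → East (d²=458.00)
P6 → North (d²=2258.00)
P7 → Outer (d²=2216.00)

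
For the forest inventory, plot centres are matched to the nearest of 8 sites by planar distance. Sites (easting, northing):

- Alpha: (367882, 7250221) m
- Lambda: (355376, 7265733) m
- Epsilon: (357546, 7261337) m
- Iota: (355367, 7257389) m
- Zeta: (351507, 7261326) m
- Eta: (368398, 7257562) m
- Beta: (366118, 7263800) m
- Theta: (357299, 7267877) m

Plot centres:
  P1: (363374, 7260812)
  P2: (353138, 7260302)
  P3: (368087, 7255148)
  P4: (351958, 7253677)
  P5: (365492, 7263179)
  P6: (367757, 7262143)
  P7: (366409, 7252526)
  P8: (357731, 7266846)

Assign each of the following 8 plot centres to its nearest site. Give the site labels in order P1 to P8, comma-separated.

Beta, Zeta, Eta, Iota, Beta, Beta, Alpha, Theta

P1 → Beta (d²=16457680.00)
P2 → Zeta (d²=3708737.00)
P3 → Eta (d²=5924117.00)
P4 → Iota (d²=25400225.00)
P5 → Beta (d²=777517.00)
P6 → Beta (d²=5431970.00)
P7 → Alpha (d²=7482754.00)
P8 → Theta (d²=1249585.00)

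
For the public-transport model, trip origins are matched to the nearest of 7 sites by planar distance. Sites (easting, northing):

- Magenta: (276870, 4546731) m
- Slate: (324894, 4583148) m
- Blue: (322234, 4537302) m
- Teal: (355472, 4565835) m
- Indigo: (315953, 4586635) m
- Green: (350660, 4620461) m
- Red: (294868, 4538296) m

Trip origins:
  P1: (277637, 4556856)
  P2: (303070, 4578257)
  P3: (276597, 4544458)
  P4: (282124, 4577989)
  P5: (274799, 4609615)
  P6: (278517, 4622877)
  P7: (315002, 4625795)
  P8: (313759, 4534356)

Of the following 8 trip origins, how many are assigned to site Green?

1

P1 → Magenta
P2 → Indigo
P3 → Magenta
P4 → Magenta
P5 → Indigo
P6 → Indigo
P7 → Green
P8 → Blue
1 of the 8 goes to Green.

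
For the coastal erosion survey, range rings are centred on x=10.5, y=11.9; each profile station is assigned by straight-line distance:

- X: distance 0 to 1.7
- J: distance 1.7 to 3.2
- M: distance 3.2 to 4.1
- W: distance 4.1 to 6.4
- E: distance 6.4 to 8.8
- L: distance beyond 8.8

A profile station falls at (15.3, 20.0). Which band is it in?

L

Distance = √((15.3−10.5)² + (20.0−11.9)²) = √(23.040 + 65.610) = 9.415.
8.8 ≤ 9.415 < ∞ → L.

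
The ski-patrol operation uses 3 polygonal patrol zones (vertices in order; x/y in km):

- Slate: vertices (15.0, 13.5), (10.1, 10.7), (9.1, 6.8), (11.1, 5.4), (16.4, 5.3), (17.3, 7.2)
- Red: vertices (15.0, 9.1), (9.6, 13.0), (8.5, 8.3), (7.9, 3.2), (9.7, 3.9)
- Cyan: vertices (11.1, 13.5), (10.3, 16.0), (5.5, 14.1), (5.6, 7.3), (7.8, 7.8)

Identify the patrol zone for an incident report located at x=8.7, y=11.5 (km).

Cast a ray rightward from (8.7, 11.5). For each polygon, the edges (by vertex number in listed order) whose endpoints lie on opposite sides of y = 11.5, where each meets that height, and whether that is right or left of the point:
Slate: 1–2 at x≈11.50 (right), 6–1 at x≈15.73 (right) → 2 crossings.
Red: 1–2 at x≈11.68 (right), 2–3 at x≈9.25 (right) → 2 crossings.
Cyan: 3–4 at x≈5.54 (left), 5–1 at x≈9.94 (right) → 1 crossing.
Only Cyan has an odd count, so the point is inside Cyan.

Cyan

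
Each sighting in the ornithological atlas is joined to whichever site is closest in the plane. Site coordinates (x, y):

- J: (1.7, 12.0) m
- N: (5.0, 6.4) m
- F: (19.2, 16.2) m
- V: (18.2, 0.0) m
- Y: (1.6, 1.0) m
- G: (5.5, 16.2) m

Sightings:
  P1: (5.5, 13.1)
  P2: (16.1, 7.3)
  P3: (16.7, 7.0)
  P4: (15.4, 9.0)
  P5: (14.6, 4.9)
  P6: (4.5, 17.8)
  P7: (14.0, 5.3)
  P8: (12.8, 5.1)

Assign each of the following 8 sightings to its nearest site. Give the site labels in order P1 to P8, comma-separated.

G, V, V, F, V, G, V, V

P1 → G (d²=9.61)
P2 → V (d²=57.70)
P3 → V (d²=51.25)
P4 → F (d²=66.28)
P5 → V (d²=36.97)
P6 → G (d²=3.56)
P7 → V (d²=45.73)
P8 → V (d²=55.17)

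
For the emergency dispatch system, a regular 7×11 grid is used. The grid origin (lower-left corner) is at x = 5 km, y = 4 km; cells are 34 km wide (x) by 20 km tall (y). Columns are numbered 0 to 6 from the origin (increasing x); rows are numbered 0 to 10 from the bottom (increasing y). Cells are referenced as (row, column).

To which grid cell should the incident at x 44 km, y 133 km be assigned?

Column index: ⌊(44 − 5) / 34⌋ = ⌊1.147⌋ = 1
Row offset from origin: ⌊(133 − 4) / 20⌋ = ⌊6.450⌋ = 6 → row 6

(6, 1)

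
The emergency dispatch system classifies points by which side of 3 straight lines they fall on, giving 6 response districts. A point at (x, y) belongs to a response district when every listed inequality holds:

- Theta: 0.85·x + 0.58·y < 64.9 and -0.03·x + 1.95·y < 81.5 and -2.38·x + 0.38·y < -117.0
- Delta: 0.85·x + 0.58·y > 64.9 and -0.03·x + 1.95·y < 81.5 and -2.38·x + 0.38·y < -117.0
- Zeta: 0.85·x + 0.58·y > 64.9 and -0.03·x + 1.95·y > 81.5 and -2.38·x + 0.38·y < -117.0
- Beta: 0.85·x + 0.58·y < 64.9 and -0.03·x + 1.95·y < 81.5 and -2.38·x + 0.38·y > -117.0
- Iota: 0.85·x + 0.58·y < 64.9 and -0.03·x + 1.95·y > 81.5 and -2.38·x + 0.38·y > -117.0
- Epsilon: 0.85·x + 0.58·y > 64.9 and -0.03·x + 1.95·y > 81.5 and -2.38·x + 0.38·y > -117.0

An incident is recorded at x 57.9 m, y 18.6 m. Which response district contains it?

Theta

0.85·57.9 + 0.58·18.6 = 60.003, which is < 64.9
-0.03·57.9 + 1.95·18.6 = 34.533, which is < 81.5
-2.38·57.9 + 0.38·18.6 = -130.734, which is < -117.0
This sign pattern matches Theta.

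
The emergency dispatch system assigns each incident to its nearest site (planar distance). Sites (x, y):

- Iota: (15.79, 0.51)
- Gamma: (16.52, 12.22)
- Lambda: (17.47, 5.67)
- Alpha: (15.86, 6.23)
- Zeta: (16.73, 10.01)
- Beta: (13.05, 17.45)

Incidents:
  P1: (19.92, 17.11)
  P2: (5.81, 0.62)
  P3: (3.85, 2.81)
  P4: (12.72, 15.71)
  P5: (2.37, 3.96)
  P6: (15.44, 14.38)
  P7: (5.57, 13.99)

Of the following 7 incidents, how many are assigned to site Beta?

P1 → Gamma
P2 → Iota
P3 → Iota
P4 → Beta
P5 → Alpha
P6 → Gamma
P7 → Beta
2 of the 7 go to Beta.

2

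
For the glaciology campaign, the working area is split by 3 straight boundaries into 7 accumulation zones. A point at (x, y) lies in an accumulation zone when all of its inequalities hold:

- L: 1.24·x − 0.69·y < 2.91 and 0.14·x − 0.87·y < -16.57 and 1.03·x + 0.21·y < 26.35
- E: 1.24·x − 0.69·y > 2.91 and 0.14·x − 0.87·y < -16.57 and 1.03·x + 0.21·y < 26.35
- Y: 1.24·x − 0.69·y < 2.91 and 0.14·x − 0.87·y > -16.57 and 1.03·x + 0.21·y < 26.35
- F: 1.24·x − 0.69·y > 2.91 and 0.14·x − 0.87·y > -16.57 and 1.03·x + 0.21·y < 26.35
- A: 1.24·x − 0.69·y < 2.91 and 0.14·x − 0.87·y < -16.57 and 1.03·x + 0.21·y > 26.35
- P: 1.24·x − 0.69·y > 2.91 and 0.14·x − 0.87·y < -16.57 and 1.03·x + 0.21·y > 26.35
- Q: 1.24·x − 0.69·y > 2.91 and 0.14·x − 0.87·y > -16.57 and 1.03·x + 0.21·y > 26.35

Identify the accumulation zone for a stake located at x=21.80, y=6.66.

F

1.24·21.80 − 0.69·6.66 = 22.437, which is > 2.91
0.14·21.80 − 0.87·6.66 = -2.742, which is > -16.57
1.03·21.80 + 0.21·6.66 = 23.853, which is < 26.35
This sign pattern matches F.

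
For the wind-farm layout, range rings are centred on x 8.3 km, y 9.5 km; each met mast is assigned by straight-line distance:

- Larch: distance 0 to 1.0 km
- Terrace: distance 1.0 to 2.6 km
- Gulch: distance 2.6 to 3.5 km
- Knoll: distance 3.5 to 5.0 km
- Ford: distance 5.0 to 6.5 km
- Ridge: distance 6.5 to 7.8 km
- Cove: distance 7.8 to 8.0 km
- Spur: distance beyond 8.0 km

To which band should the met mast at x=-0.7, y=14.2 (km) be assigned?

Spur

Distance = √((-0.7−8.3)² + (14.2−9.5)²) = √(81.000 + 22.090) = 10.153 km.
8.0 ≤ 10.153 < ∞ → Spur.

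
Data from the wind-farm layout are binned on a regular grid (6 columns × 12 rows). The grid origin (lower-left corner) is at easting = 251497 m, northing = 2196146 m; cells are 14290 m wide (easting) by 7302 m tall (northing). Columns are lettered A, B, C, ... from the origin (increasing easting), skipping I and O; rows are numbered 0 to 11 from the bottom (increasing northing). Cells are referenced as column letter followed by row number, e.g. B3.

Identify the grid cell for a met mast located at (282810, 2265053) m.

Column index: ⌊(282810 − 251497) / 14290⌋ = ⌊2.191⌋ = 2 → column C
Row offset from origin: ⌊(2265053 − 2196146) / 7302⌋ = ⌊9.437⌋ = 9 → row 9

C9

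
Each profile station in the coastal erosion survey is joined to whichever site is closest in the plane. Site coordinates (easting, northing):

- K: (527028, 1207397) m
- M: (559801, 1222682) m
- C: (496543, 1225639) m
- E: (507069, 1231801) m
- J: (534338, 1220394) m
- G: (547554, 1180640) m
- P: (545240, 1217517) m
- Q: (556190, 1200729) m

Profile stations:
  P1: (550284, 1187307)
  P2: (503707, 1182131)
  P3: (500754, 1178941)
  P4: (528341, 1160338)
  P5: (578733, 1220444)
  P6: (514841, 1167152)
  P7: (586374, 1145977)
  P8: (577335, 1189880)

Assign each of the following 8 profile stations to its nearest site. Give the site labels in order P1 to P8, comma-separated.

G, K, K, G, M, G, G, Q

P1 → G (d²=51901789.00)
P2 → K (d²=1182239797.00)
P3 → K (d²=1500067012.00)
P4 → G (d²=781310573.00)
P5 → M (d²=363429268.00)
P6 → G (d²=1252066513.00)
P7 → G (d²=2708515969.00)
P8 → Q (d²=564811826.00)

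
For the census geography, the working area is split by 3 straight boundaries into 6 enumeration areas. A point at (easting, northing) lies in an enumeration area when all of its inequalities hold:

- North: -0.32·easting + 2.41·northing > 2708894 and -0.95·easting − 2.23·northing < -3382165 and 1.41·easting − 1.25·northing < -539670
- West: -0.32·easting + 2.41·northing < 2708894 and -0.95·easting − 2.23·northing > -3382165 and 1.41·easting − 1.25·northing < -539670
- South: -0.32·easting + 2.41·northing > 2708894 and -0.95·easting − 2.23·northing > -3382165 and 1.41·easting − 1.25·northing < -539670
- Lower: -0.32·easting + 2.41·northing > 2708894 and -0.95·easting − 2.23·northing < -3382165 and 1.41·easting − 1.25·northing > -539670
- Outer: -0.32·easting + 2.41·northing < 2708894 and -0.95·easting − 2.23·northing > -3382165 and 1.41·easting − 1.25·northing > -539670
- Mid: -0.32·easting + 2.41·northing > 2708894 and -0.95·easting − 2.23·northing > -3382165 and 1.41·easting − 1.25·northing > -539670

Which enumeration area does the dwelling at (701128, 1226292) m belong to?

North

-0.32·701128 + 2.41·1226292 = 2731002.760, which is > 2708894
-0.95·701128 − 2.23·1226292 = -3400702.760, which is < -3382165
1.41·701128 − 1.25·1226292 = -544274.520, which is < -539670
This sign pattern matches North.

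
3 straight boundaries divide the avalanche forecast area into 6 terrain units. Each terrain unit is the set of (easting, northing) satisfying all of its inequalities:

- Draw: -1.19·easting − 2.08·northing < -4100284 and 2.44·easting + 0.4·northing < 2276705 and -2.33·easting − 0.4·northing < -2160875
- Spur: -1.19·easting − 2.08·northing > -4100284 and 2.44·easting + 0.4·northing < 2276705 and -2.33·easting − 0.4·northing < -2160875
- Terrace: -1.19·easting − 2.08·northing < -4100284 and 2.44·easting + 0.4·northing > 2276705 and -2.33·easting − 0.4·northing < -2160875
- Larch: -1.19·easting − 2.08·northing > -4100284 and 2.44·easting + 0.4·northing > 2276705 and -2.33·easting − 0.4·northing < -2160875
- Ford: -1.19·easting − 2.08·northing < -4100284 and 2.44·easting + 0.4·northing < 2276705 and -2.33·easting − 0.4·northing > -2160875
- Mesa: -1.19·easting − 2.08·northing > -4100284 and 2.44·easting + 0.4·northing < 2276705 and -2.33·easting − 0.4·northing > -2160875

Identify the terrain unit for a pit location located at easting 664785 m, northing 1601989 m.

Draw

-1.19·664785 − 2.08·1601989 = -4123231.270, which is < -4100284
2.44·664785 + 0.4·1601989 = 2262871.000, which is < 2276705
-2.33·664785 − 0.4·1601989 = -2189744.650, which is < -2160875
This sign pattern matches Draw.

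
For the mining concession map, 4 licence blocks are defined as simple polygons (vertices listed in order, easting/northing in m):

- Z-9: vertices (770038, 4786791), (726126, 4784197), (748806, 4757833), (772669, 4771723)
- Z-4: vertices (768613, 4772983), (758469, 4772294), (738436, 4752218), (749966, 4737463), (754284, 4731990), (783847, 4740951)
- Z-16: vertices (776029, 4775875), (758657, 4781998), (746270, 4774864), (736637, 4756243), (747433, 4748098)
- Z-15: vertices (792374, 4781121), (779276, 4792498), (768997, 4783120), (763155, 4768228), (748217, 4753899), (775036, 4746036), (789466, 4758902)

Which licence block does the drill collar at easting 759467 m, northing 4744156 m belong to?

Z-4

Cast a ray rightward from (759467, 4744156). For each polygon, the edges (by vertex number in listed order) whose endpoints lie on opposite sides of northing = 4744156, where each meets that height, and whether that is right or left of the point:
Z-9: no edge straddles that height → 0 crossings.
Z-4: 3–4 at easting≈744735.9 (left), 6–1 at easting≈782322.7 (right) → 1 crossing.
Z-16: no edge straddles that height → 0 crossings.
Z-15: no edge straddles that height → 0 crossings.
Only Z-4 has an odd count, so the point is inside Z-4.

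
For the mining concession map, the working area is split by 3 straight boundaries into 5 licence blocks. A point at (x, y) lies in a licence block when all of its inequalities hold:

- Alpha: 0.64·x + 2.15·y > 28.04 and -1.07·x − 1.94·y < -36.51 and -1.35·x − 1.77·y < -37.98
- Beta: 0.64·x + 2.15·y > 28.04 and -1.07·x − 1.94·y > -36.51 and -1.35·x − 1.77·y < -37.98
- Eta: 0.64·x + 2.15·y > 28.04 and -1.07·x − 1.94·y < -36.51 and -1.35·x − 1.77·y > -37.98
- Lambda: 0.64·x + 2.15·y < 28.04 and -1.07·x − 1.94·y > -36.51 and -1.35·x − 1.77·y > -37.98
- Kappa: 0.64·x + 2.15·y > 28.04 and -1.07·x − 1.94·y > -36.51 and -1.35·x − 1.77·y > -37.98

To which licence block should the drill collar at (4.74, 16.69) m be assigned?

0.64·4.74 + 2.15·16.69 = 38.917, which is > 28.04
-1.07·4.74 − 1.94·16.69 = -37.450, which is < -36.51
-1.35·4.74 − 1.77·16.69 = -35.940, which is > -37.98
This sign pattern matches Eta.

Eta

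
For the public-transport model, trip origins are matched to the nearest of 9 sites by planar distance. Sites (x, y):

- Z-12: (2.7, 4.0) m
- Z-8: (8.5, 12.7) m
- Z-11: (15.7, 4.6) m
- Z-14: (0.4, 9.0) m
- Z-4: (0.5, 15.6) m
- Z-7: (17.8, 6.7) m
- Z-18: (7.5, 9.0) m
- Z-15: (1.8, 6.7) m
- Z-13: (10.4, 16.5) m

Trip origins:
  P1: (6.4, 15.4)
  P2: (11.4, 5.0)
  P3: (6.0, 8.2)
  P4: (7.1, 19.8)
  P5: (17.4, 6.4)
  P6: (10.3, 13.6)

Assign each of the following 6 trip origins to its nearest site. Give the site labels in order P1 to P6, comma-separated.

Z-8, Z-11, Z-18, Z-13, Z-7, Z-8

P1 → Z-8 (d²=11.70)
P2 → Z-11 (d²=18.65)
P3 → Z-18 (d²=2.89)
P4 → Z-13 (d²=21.78)
P5 → Z-7 (d²=0.25)
P6 → Z-8 (d²=4.05)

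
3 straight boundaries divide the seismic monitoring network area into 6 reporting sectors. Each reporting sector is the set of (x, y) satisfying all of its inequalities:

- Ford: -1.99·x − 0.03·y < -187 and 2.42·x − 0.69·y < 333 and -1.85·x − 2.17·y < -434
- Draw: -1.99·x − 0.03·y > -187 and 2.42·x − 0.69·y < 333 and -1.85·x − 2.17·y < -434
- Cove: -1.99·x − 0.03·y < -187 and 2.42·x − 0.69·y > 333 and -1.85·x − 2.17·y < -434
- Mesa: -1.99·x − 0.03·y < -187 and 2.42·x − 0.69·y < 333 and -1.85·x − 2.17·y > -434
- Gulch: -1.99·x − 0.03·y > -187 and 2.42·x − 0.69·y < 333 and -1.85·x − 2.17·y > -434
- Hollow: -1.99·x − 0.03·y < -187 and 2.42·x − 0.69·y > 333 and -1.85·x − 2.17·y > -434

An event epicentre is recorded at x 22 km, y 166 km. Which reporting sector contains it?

-1.99·22 − 0.03·166 = -48.760, which is > -187
2.42·22 − 0.69·166 = -61.300, which is < 333
-1.85·22 − 2.17·166 = -400.920, which is > -434
This sign pattern matches Gulch.

Gulch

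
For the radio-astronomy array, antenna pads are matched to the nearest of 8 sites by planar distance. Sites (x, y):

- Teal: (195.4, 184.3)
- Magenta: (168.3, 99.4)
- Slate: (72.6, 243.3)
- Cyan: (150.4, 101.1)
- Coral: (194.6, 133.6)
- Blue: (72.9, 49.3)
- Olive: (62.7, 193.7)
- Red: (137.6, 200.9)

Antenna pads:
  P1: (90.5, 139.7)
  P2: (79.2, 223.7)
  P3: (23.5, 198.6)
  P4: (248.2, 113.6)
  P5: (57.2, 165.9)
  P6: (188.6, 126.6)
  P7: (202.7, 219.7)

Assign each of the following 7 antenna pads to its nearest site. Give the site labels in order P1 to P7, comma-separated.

Olive, Slate, Olive, Coral, Olive, Coral, Teal

P1 → Olive (d²=3688.84)
P2 → Slate (d²=427.72)
P3 → Olive (d²=1560.65)
P4 → Coral (d²=3272.96)
P5 → Olive (d²=803.09)
P6 → Coral (d²=85.00)
P7 → Teal (d²=1306.45)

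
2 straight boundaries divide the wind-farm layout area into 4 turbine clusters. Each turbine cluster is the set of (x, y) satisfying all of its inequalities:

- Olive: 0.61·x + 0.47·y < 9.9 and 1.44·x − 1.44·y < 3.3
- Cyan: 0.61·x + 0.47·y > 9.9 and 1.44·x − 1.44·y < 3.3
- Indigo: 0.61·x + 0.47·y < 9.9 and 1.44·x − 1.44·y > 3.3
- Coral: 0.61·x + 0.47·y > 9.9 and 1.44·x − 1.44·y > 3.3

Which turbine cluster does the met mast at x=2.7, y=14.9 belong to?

Olive

0.61·2.7 + 0.47·14.9 = 8.650, which is < 9.9
1.44·2.7 − 1.44·14.9 = -17.568, which is < 3.3
This sign pattern matches Olive.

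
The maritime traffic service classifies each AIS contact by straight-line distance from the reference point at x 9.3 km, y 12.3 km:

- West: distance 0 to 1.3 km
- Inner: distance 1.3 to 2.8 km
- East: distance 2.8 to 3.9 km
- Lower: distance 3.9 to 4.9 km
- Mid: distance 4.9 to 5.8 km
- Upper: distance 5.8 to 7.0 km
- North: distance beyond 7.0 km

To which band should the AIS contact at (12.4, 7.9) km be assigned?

Mid

Distance = √((12.4−9.3)² + (7.9−12.3)²) = √(9.610 + 19.360) = 5.382 km.
4.9 ≤ 5.382 < 5.8 → Mid.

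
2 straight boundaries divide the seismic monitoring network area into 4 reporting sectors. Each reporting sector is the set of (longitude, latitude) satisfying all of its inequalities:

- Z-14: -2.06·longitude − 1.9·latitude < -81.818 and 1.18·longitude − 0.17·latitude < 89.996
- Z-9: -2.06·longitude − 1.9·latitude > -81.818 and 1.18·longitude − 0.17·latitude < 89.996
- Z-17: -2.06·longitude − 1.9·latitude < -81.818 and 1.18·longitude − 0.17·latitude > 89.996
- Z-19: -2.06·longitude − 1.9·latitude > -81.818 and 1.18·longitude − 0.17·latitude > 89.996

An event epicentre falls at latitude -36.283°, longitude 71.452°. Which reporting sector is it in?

Z-19

-2.06·71.452 − 1.9·-36.283 = -78.253, which is > -81.818
1.18·71.452 − 0.17·-36.283 = 90.481, which is > 89.996
This sign pattern matches Z-19.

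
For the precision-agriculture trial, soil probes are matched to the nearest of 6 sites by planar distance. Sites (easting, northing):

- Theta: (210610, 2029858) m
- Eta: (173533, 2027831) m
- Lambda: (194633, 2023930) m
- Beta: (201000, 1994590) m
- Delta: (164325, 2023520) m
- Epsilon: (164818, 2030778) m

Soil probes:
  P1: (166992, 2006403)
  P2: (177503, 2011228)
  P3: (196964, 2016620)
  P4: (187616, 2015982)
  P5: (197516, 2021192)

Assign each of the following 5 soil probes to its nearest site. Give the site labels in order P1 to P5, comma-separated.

P1 → Delta (d²=300104578.00)
P2 → Eta (d²=291420509.00)
P3 → Lambda (d²=58869661.00)
P4 → Lambda (d²=112408993.00)
P5 → Lambda (d²=15808333.00)

Delta, Eta, Lambda, Lambda, Lambda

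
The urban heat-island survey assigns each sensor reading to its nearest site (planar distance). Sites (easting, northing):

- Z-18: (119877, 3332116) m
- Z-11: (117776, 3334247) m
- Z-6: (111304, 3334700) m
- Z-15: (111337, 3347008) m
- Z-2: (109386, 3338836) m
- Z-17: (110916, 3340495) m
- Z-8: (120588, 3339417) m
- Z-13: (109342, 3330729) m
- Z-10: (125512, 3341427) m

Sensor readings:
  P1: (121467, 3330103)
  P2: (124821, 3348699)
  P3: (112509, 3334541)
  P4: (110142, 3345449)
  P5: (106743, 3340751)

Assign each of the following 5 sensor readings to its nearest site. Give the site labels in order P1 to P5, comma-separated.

P1 → Z-18 (d²=6580269.00)
P2 → Z-10 (d²=53359465.00)
P3 → Z-6 (d²=1477306.00)
P4 → Z-15 (d²=3858506.00)
P5 → Z-2 (d²=10652674.00)

Z-18, Z-10, Z-6, Z-15, Z-2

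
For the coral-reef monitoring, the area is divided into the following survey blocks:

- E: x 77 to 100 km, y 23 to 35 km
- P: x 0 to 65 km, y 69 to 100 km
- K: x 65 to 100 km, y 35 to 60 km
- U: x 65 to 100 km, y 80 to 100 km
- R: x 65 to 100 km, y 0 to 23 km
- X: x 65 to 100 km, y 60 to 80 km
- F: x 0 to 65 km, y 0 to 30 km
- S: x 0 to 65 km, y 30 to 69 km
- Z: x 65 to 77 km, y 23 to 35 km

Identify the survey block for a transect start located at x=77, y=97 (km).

U

The point has x = 77 and y = 97.
Only U satisfies 65 ≤ x ≤ 100 and 80 ≤ y ≤ 100.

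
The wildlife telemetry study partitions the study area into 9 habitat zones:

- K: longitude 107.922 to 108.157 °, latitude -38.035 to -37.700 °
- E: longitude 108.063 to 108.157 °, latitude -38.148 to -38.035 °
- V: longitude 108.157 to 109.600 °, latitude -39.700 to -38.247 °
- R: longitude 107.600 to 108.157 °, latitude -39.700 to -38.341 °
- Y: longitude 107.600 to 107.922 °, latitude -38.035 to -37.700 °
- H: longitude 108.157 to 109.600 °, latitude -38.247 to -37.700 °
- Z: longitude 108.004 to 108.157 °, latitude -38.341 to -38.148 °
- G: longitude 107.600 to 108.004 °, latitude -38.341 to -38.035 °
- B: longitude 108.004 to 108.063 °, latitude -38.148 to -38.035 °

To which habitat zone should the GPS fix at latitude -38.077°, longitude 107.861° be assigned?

The point has longitude = 107.861 and latitude = -38.077.
Only G satisfies 107.600 ≤ longitude ≤ 108.004 and -38.341 ≤ latitude ≤ -38.035.

G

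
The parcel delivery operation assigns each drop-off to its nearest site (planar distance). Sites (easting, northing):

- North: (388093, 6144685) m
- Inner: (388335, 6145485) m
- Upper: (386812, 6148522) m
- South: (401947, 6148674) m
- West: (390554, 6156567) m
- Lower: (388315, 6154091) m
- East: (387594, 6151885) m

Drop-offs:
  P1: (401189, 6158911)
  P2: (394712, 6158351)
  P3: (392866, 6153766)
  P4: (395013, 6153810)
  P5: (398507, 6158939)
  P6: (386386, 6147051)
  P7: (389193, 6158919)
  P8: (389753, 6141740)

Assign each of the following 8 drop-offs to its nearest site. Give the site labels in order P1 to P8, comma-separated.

South, West, West, West, West, Upper, West, North

P1 → South (d²=105370733.00)
P2 → West (d²=20471620.00)
P3 → West (d²=13190945.00)
P4 → West (d²=27483730.00)
P5 → West (d²=68876593.00)
P6 → Upper (d²=2345317.00)
P7 → West (d²=7384225.00)
P8 → North (d²=11428625.00)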